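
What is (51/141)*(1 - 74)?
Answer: -1241/47 ≈ -26.404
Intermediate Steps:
(51/141)*(1 - 74) = (51*(1/141))*(-73) = (17/47)*(-73) = -1241/47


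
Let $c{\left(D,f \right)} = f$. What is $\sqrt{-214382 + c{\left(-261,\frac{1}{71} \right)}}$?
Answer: $\frac{i \sqrt{1080699591}}{71} \approx 463.01 i$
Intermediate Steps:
$\sqrt{-214382 + c{\left(-261,\frac{1}{71} \right)}} = \sqrt{-214382 + \frac{1}{71}} = \sqrt{- \frac{15221121}{71}} = \frac{i \sqrt{1080699591}}{71}$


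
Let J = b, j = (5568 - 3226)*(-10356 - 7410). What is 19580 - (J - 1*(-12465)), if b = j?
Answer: 41615087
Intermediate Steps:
j = -41607972 (j = 2342*(-17766) = -41607972)
b = -41607972
J = -41607972
19580 - (J - 1*(-12465)) = 19580 - (-41607972 - 1*(-12465)) = 19580 - (-41607972 + 12465) = 19580 - 1*(-41595507) = 19580 + 41595507 = 41615087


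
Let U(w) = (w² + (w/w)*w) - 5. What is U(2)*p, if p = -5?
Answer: -5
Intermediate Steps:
U(w) = -5 + w + w² (U(w) = (w² + 1*w) - 5 = (w² + w) - 5 = (w + w²) - 5 = -5 + w + w²)
U(2)*p = (-5 + 2 + 2²)*(-5) = (-5 + 2 + 4)*(-5) = 1*(-5) = -5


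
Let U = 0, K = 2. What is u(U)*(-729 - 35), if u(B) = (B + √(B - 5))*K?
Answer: -1528*I*√5 ≈ -3416.7*I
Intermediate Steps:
u(B) = 2*B + 2*√(-5 + B) (u(B) = (B + √(B - 5))*2 = (B + √(-5 + B))*2 = 2*B + 2*√(-5 + B))
u(U)*(-729 - 35) = (2*0 + 2*√(-5 + 0))*(-729 - 35) = (0 + 2*√(-5))*(-764) = (0 + 2*(I*√5))*(-764) = (0 + 2*I*√5)*(-764) = (2*I*√5)*(-764) = -1528*I*√5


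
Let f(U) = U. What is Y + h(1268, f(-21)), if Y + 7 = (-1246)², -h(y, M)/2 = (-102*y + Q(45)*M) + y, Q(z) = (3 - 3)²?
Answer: 1808645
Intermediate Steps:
Q(z) = 0 (Q(z) = 0² = 0)
h(y, M) = 202*y (h(y, M) = -2*((-102*y + 0*M) + y) = -2*((-102*y + 0) + y) = -2*(-102*y + y) = -(-202)*y = 202*y)
Y = 1552509 (Y = -7 + (-1246)² = -7 + 1552516 = 1552509)
Y + h(1268, f(-21)) = 1552509 + 202*1268 = 1552509 + 256136 = 1808645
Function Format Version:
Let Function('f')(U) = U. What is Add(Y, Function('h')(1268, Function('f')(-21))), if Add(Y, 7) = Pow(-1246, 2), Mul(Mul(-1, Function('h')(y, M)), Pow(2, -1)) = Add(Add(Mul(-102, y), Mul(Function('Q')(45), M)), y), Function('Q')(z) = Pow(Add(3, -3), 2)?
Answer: 1808645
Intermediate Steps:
Function('Q')(z) = 0 (Function('Q')(z) = Pow(0, 2) = 0)
Function('h')(y, M) = Mul(202, y) (Function('h')(y, M) = Mul(-2, Add(Add(Mul(-102, y), Mul(0, M)), y)) = Mul(-2, Add(Add(Mul(-102, y), 0), y)) = Mul(-2, Add(Mul(-102, y), y)) = Mul(-2, Mul(-101, y)) = Mul(202, y))
Y = 1552509 (Y = Add(-7, Pow(-1246, 2)) = Add(-7, 1552516) = 1552509)
Add(Y, Function('h')(1268, Function('f')(-21))) = Add(1552509, Mul(202, 1268)) = Add(1552509, 256136) = 1808645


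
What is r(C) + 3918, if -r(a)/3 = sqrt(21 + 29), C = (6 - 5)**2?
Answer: 3918 - 15*sqrt(2) ≈ 3896.8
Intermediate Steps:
C = 1 (C = 1**2 = 1)
r(a) = -15*sqrt(2) (r(a) = -3*sqrt(21 + 29) = -15*sqrt(2))
r(C) + 3918 = -15*sqrt(2) + 3918 = 3918 - 15*sqrt(2)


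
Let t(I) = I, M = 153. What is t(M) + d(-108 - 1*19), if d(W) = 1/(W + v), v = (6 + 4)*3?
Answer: 14840/97 ≈ 152.99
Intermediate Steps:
v = 30 (v = 10*3 = 30)
d(W) = 1/(30 + W) (d(W) = 1/(W + 30) = 1/(30 + W))
t(M) + d(-108 - 1*19) = 153 + 1/(30 + (-108 - 1*19)) = 153 + 1/(30 + (-108 - 19)) = 153 + 1/(30 - 127) = 153 + 1/(-97) = 153 - 1/97 = 14840/97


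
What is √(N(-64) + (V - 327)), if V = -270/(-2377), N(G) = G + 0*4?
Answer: I*√2208558649/2377 ≈ 19.771*I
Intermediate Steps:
N(G) = G (N(G) = G + 0 = G)
V = 270/2377 (V = -270*(-1/2377) = 270/2377 ≈ 0.11359)
√(N(-64) + (V - 327)) = √(-64 + (270/2377 - 327)) = √(-64 - 777009/2377) = √(-929137/2377) = I*√2208558649/2377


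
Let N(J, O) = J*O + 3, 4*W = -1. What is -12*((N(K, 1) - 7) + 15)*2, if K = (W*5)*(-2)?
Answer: -324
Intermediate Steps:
W = -¼ (W = (¼)*(-1) = -¼ ≈ -0.25000)
K = 5/2 (K = -¼*5*(-2) = -5/4*(-2) = 5/2 ≈ 2.5000)
N(J, O) = 3 + J*O
-12*((N(K, 1) - 7) + 15)*2 = -12*(((3 + (5/2)*1) - 7) + 15)*2 = -12*(((3 + 5/2) - 7) + 15)*2 = -12*((11/2 - 7) + 15)*2 = -12*(-3/2 + 15)*2 = -12*27/2*2 = -162*2 = -324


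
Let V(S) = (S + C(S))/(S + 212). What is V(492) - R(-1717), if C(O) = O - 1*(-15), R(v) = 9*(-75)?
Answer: 476199/704 ≈ 676.42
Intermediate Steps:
R(v) = -675
C(O) = 15 + O (C(O) = O + 15 = 15 + O)
V(S) = (15 + 2*S)/(212 + S) (V(S) = (S + (15 + S))/(S + 212) = (15 + 2*S)/(212 + S))
V(492) - R(-1717) = (15 + 2*492)/(212 + 492) - 1*(-675) = (15 + 984)/704 + 675 = (1/704)*999 + 675 = 999/704 + 675 = 476199/704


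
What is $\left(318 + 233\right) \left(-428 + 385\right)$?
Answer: $-23693$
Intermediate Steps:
$\left(318 + 233\right) \left(-428 + 385\right) = 551 \left(-43\right) = -23693$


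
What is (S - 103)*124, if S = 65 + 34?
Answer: -496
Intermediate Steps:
S = 99
(S - 103)*124 = (99 - 103)*124 = -4*124 = -496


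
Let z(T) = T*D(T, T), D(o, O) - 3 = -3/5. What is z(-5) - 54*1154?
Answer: -62328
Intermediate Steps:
D(o, O) = 12/5 (D(o, O) = 3 - 3/5 = 12/5)
z(T) = 12*T/5 (z(T) = T*(12/5) = 12*T/5)
z(-5) - 54*1154 = (12/5)*(-5) - 54*1154 = -12 - 62316 = -62328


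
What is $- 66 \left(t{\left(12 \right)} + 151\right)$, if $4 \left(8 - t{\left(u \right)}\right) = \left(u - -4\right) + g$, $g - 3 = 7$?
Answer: $-10065$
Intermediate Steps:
$g = 10$ ($g = 3 + 7 = 10$)
$t{\left(u \right)} = \frac{9}{2} - \frac{u}{4}$ ($t{\left(u \right)} = 8 - \frac{\left(u - -4\right) + 10}{4} = 8 - \frac{\left(u + 4\right) + 10}{4} = 8 - \frac{\left(4 + u\right) + 10}{4} = 8 - \frac{14 + u}{4} = 8 - \left(\frac{7}{2} + \frac{u}{4}\right) = \frac{9}{2} - \frac{u}{4}$)
$- 66 \left(t{\left(12 \right)} + 151\right) = - 66 \left(\left(\frac{9}{2} - 3\right) + 151\right) = - 66 \left(\frac{3}{2} + 151\right) = \left(-66\right) \frac{305}{2} = -10065$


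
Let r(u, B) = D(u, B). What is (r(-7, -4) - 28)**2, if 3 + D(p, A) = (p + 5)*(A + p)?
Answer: 81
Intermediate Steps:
D(p, A) = -3 + (5 + p)*(A + p) (D(p, A) = -3 + (p + 5)*(A + p) = -3 + (5 + p)*(A + p))
r(u, B) = -3 + u**2 + 5*B + 5*u + B*u
(r(-7, -4) - 28)**2 = ((-3 + (-7)**2 + 5*(-4) + 5*(-7) - 4*(-7)) - 28)**2 = ((-3 + 49 - 20 - 35 + 28) - 28)**2 = (19 - 28)**2 = (-9)**2 = 81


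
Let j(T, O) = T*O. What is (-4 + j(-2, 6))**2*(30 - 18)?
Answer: 3072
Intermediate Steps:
j(T, O) = O*T
(-4 + j(-2, 6))**2*(30 - 18) = (-4 + 6*(-2))**2*(30 - 18) = (-4 - 12)**2*12 = (-16)**2*12 = 256*12 = 3072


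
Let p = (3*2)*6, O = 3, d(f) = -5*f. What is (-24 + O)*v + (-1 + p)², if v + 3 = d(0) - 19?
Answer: 1687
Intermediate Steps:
p = 36 (p = 6*6 = 36)
v = -22 (v = -3 + (-5*0 - 19) = -3 + (0 - 19) = -3 - 19 = -22)
(-24 + O)*v + (-1 + p)² = (-24 + 3)*(-22) + (-1 + 36)² = -21*(-22) + 35² = 462 + 1225 = 1687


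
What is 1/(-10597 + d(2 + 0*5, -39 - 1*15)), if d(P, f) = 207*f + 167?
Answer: -1/21608 ≈ -4.6279e-5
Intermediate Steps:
d(P, f) = 167 + 207*f
1/(-10597 + d(2 + 0*5, -39 - 1*15)) = 1/(-10597 + (167 + 207*(-39 - 1*15))) = 1/(-10597 + (167 + 207*(-39 - 15))) = 1/(-10597 + (167 + 207*(-54))) = 1/(-10597 + (167 - 11178)) = 1/(-10597 - 11011) = 1/(-21608) = -1/21608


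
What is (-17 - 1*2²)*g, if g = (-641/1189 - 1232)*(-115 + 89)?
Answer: -800156994/1189 ≈ -6.7297e+5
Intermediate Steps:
g = 38102714/1189 (g = (-641*1/1189 - 1232)*(-26) = (-641/1189 - 1232)*(-26) = -1465489/1189*(-26) = 38102714/1189 ≈ 32046.)
(-17 - 1*2²)*g = (-17 - 1*2²)*(38102714/1189) = (-17 - 1*4)*(38102714/1189) = (-17 - 4)*(38102714/1189) = -21*38102714/1189 = -800156994/1189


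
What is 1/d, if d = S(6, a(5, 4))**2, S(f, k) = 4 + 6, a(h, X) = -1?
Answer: 1/100 ≈ 0.010000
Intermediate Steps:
S(f, k) = 10
d = 100 (d = 10**2 = 100)
1/d = 1/100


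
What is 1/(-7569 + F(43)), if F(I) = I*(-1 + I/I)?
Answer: -1/7569 ≈ -0.00013212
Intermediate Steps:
F(I) = 0 (F(I) = I*(-1 + 1) = I*0 = 0)
1/(-7569 + F(43)) = 1/(-7569 + 0) = 1/(-7569) = -1/7569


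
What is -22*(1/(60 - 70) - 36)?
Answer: 3971/5 ≈ 794.20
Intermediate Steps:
-22*(1/(60 - 70) - 36) = -22*(1/(-10) - 36) = -22*(-1/10 - 36) = -22*(-361/10) = 3971/5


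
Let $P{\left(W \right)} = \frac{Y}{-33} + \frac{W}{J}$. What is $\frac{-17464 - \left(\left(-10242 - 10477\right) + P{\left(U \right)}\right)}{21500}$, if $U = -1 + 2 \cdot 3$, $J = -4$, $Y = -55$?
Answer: $\frac{7811}{51600} \approx 0.15138$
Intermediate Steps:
$U = 5$ ($U = -1 + 6 = 5$)
$P{\left(W \right)} = \frac{5}{3} - \frac{W}{4}$ ($P{\left(W \right)} = - \frac{55}{-33} + \frac{W}{-4} = \left(-55\right) \left(- \frac{1}{33}\right) + W \left(- \frac{1}{4}\right) = \frac{5}{3} - \frac{W}{4}$)
$\frac{-17464 - \left(\left(-10242 - 10477\right) + P{\left(U \right)}\right)}{21500} = \frac{-17464 - \left(\left(-10242 - 10477\right) + \left(\frac{5}{3} - \frac{5}{4}\right)\right)}{21500} = \left(-17464 - \left(-20719 + \left(\frac{5}{3} - \frac{5}{4}\right)\right)\right) \frac{1}{21500} = \left(-17464 - \left(-20719 + \frac{5}{12}\right)\right) \frac{1}{21500} = \left(-17464 - - \frac{248623}{12}\right) \frac{1}{21500} = \left(-17464 + \frac{248623}{12}\right) \frac{1}{21500} = \frac{39055}{12} \cdot \frac{1}{21500} = \frac{7811}{51600}$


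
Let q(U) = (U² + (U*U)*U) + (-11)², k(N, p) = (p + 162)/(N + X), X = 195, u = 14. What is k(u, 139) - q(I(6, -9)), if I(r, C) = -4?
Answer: -14956/209 ≈ -71.560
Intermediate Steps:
k(N, p) = (162 + p)/(195 + N) (k(N, p) = (p + 162)/(N + 195) = (162 + p)/(195 + N))
q(U) = 121 + U² + U³ (q(U) = (U² + U²*U) + 121 = (U² + U³) + 121 = 121 + U² + U³)
k(u, 139) - q(I(6, -9)) = (162 + 139)/(195 + 14) - (121 + (-4)² + (-4)³) = 301/209 - (121 + 16 - 64) = (1/209)*301 - 1*73 = 301/209 - 73 = -14956/209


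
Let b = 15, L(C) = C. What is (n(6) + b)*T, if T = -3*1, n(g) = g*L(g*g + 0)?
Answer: -693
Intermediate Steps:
n(g) = g³ (n(g) = g*(g*g + 0) = g*(g² + 0) = g*g² = g³)
T = -3
(n(6) + b)*T = (6³ + 15)*(-3) = (216 + 15)*(-3) = 231*(-3) = -693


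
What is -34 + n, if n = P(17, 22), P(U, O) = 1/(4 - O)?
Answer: -613/18 ≈ -34.056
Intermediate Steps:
n = -1/18 (n = -1/(-4 + 22) = -1/18 ≈ -0.055556)
-34 + n = -34 - 1/18 = -613/18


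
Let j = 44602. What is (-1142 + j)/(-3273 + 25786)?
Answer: 43460/22513 ≈ 1.9304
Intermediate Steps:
(-1142 + j)/(-3273 + 25786) = (-1142 + 44602)/(-3273 + 25786) = 43460/22513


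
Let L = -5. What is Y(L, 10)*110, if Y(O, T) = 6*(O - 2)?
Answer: -4620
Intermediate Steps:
Y(O, T) = -12 + 6*O (Y(O, T) = 6*(-2 + O) = -12 + 6*O)
Y(L, 10)*110 = (-12 + 6*(-5))*110 = (-12 - 30)*110 = -42*110 = -4620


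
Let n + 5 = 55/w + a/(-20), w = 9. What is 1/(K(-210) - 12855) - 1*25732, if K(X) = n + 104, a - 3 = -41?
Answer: -29522812598/1147319 ≈ -25732.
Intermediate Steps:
a = -38 (a = 3 - 41 = -38)
n = 271/90 (n = -5 + (55/9 - 38/(-20)) = -5 + (55*(⅑) - 38*(-1/20)) = -5 + (55/9 + 19/10) = -5 + 721/90 = 271/90 ≈ 3.0111)
K(X) = 9631/90 (K(X) = 271/90 + 104 = 9631/90)
1/(K(-210) - 12855) - 1*25732 = 1/(9631/90 - 12855) - 1*25732 = 1/(-1147319/90) - 25732 = -90/1147319 - 25732 = -29522812598/1147319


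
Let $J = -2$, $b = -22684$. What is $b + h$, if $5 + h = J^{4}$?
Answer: $-22673$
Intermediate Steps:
$h = 11$ ($h = -5 + \left(-2\right)^{4} = -5 + 16 = 11$)
$b + h = -22684 + 11 = -22673$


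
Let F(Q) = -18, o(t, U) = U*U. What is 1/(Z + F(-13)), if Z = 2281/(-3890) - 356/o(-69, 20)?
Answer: -38900/757631 ≈ -0.051344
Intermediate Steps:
o(t, U) = U²
Z = -57431/38900 (Z = 2281/(-3890) - 356/(20²) = 2281*(-1/3890) - 356/400 = -2281/3890 - 356*1/400 = -2281/3890 - 89/100 = -57431/38900 ≈ -1.4764)
1/(Z + F(-13)) = 1/(-57431/38900 - 18) = 1/(-757631/38900) = -38900/757631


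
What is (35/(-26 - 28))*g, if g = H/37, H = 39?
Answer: -455/666 ≈ -0.68318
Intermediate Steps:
g = 39/37 ≈ 1.0541
(35/(-26 - 28))*g = (35/(-26 - 28))*(39/37) = (35/(-54))*(39/37) = (35*(-1/54))*(39/37) = -35/54*39/37 = -455/666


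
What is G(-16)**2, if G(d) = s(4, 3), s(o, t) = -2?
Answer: 4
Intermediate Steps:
G(d) = -2
G(-16)**2 = (-2)**2 = 4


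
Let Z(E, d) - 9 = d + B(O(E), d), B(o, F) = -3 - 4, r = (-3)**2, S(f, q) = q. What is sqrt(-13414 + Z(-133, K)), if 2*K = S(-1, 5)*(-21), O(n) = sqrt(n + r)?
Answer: I*sqrt(53858)/2 ≈ 116.04*I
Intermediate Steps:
r = 9
O(n) = sqrt(9 + n) (O(n) = sqrt(n + 9) = sqrt(9 + n))
K = -105/2 (K = (5*(-21))/2 = (1/2)*(-105) = -105/2 ≈ -52.500)
B(o, F) = -7
Z(E, d) = 2 + d (Z(E, d) = 9 + (d - 7) = 9 + (-7 + d) = 2 + d)
sqrt(-13414 + Z(-133, K)) = sqrt(-13414 + (2 - 105/2)) = sqrt(-13414 - 101/2) = sqrt(-26929/2) = I*sqrt(53858)/2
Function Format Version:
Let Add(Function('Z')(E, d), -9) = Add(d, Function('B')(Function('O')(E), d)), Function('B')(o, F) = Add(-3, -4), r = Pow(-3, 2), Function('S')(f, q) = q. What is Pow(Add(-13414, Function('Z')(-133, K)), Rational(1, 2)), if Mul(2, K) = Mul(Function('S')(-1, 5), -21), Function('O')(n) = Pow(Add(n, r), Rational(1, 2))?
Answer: Mul(Rational(1, 2), I, Pow(53858, Rational(1, 2))) ≈ Mul(116.04, I)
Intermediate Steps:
r = 9
Function('O')(n) = Pow(Add(9, n), Rational(1, 2)) (Function('O')(n) = Pow(Add(n, 9), Rational(1, 2)) = Pow(Add(9, n), Rational(1, 2)))
K = Rational(-105, 2) (K = Mul(Rational(1, 2), Mul(5, -21)) = Mul(Rational(1, 2), -105) = Rational(-105, 2) ≈ -52.500)
Function('B')(o, F) = -7
Function('Z')(E, d) = Add(2, d) (Function('Z')(E, d) = Add(9, Add(d, -7)) = Add(9, Add(-7, d)) = Add(2, d))
Pow(Add(-13414, Function('Z')(-133, K)), Rational(1, 2)) = Pow(Add(-13414, Add(2, Rational(-105, 2))), Rational(1, 2)) = Pow(Add(-13414, Rational(-101, 2)), Rational(1, 2)) = Pow(Rational(-26929, 2), Rational(1, 2)) = Mul(Rational(1, 2), I, Pow(53858, Rational(1, 2)))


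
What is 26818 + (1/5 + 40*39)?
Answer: 141891/5 ≈ 28378.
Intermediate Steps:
26818 + (1/5 + 40*39) = 26818 + (1/5 + 1560) = 26818 + 7801/5 = 141891/5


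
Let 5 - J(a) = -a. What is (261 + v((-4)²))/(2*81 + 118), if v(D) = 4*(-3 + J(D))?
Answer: 333/280 ≈ 1.1893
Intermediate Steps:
J(a) = 5 + a (J(a) = 5 - (-1)*a = 5 + a)
v(D) = 8 + 4*D (v(D) = 4*(-3 + (5 + D)) = 4*(2 + D) = 8 + 4*D)
(261 + v((-4)²))/(2*81 + 118) = (261 + (8 + 4*(-4)²))/(2*81 + 118) = (261 + (8 + 4*16))/(162 + 118) = (261 + (8 + 64))/280 = (261 + 72)*(1/280) = 333*(1/280) = 333/280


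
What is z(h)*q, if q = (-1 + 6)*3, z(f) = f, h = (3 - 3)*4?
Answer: 0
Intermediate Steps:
h = 0 (h = 0*4 = 0)
q = 15 (q = 5*3 = 15)
z(h)*q = 0*15 = 0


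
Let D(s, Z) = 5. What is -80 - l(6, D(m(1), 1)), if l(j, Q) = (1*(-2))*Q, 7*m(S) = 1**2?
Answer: -70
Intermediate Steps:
m(S) = 1/7 (m(S) = (1/7)*1**2 = (1/7)*1 = 1/7)
l(j, Q) = -2*Q
-80 - l(6, D(m(1), 1)) = -80 - (-2)*5 = -80 - 1*(-10) = -80 + 10 = -70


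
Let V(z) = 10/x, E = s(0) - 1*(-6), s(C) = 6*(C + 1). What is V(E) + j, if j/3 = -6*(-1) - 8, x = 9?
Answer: -44/9 ≈ -4.8889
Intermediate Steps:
s(C) = 6 + 6*C (s(C) = 6*(1 + C) = 6 + 6*C)
E = 12 (E = (6 + 6*0) - 1*(-6) = (6 + 0) + 6 = 6 + 6 = 12)
V(z) = 10/9
j = -6 (j = 3*(-6*(-1) - 8) = 3*(6 - 8) = 3*(-2) = -6)
V(E) + j = 10/9 - 6 = -44/9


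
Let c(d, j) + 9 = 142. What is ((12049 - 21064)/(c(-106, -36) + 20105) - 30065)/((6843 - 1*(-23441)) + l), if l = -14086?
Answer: -202821495/109271708 ≈ -1.8561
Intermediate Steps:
c(d, j) = 133 (c(d, j) = -9 + 142 = 133)
((12049 - 21064)/(c(-106, -36) + 20105) - 30065)/((6843 - 1*(-23441)) + l) = ((12049 - 21064)/(133 + 20105) - 30065)/((6843 - 1*(-23441)) - 14086) = (-9015/20238 - 30065)/((6843 + 23441) - 14086) = (-9015*1/20238 - 30065)/(30284 - 14086) = (-3005/6746 - 30065)/16198 = -202821495/6746*1/16198 = -202821495/109271708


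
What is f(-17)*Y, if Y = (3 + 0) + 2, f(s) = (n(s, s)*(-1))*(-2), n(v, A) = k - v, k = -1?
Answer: 160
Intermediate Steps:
n(v, A) = -1 - v
f(s) = -2 - 2*s (f(s) = ((-1 - s)*(-1))*(-2) = (1 + s)*(-2) = -2 - 2*s)
Y = 5 (Y = 3 + 2 = 5)
f(-17)*Y = (-2 - 2*(-17))*5 = (-2 + 34)*5 = 32*5 = 160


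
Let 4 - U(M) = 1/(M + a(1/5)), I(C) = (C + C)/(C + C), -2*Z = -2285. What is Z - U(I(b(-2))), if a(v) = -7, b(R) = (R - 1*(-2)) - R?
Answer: 3415/3 ≈ 1138.3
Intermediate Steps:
b(R) = 2 (b(R) = (R + 2) - R = (2 + R) - R = 2)
Z = 2285/2 (Z = -1/2*(-2285) = 2285/2 ≈ 1142.5)
I(C) = 1 (I(C) = (2*C)/((2*C)) = (2*C)*(1/(2*C)) = 1)
U(M) = 4 - 1/(-7 + M) (U(M) = 4 - 1/(M - 7) = 4 - 1/(-7 + M))
Z - U(I(b(-2))) = 2285/2 - (-29 + 4*1)/(-7 + 1) = 2285/2 - (-29 + 4)/(-6) = 2285/2 - (-1)*(-25)/6 = 2285/2 - 1*25/6 = 2285/2 - 25/6 = 3415/3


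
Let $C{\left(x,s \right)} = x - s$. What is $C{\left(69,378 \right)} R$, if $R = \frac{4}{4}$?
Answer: $-309$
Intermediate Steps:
$R = 1$ ($R = 4 \cdot \frac{1}{4} = 1$)
$C{\left(69,378 \right)} R = \left(69 - 378\right) 1 = \left(-309\right) 1 = -309$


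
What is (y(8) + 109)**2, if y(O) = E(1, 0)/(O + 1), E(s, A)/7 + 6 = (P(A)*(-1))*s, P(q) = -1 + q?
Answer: 894916/81 ≈ 11048.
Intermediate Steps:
E(s, A) = -42 + 7*s*(1 - A) (E(s, A) = -42 + 7*(((-1 + A)*(-1))*s) = -42 + 7*((1 - A)*s) = -42 + 7*(s*(1 - A)) = -42 + 7*s*(1 - A))
y(O) = -35/(1 + O) (y(O) = (-42 + 7*1 - 7*0*1)/(O + 1) = (-42 + 7 + 0)/(1 + O) = -35/(1 + O))
(y(8) + 109)**2 = (-35/(1 + 8) + 109)**2 = (-35/9 + 109)**2 = (946/9)**2 = 894916/81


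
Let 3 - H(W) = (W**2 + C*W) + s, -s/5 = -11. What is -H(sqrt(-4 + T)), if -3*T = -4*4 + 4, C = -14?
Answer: 52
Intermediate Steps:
T = 4 (T = -(-4*4 + 4)/3 = -(-16 + 4)/3 = -1/3*(-12) = 4)
s = 55 (s = -5*(-11) = 55)
H(W) = -52 - W**2 + 14*W (H(W) = 3 - ((W**2 - 14*W) + 55) = 3 - (55 + W**2 - 14*W) = 3 + (-55 - W**2 + 14*W) = -52 - W**2 + 14*W)
-H(sqrt(-4 + T)) = -(-52 - (sqrt(-4 + 4))**2 + 14*sqrt(-4 + 4)) = -(-52 - (sqrt(0))**2 + 14*sqrt(0)) = -(-52 - 1*0**2 + 14*0) = -(-52 - 1*0 + 0) = -(-52 + 0 + 0) = -1*(-52) = 52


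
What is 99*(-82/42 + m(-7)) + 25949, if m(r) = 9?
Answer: 186527/7 ≈ 26647.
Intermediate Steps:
99*(-82/42 + m(-7)) + 25949 = 99*(-82/42 + 9) + 25949 = 99*(-82*1/42 + 9) + 25949 = 99*(-41/21 + 9) + 25949 = 99*(148/21) + 25949 = 4884/7 + 25949 = 186527/7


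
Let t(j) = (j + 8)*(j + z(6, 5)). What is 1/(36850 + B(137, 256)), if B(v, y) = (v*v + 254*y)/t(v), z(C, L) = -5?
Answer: 6380/235130931 ≈ 2.7134e-5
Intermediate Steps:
t(j) = (-5 + j)*(8 + j) (t(j) = (j + 8)*(j - 5) = (8 + j)*(-5 + j) = (-5 + j)*(8 + j))
B(v, y) = (v² + 254*y)/(-40 + v² + 3*v) (B(v, y) = (v*v + 254*y)/(-40 + v² + 3*v) = (v² + 254*y)/(-40 + v² + 3*v))
1/(36850 + B(137, 256)) = 1/(36850 + (137² + 254*256)/(-40 + 137² + 3*137)) = 1/(36850 + (18769 + 65024)/(-40 + 18769 + 411)) = 1/(36850 + 83793/19140) = 1/(36850 + (1/19140)*83793) = 1/(36850 + 27931/6380) = 1/(235130931/6380) = 6380/235130931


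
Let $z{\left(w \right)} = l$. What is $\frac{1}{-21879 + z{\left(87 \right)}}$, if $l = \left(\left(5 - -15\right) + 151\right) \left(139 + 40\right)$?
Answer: $\frac{1}{8730} \approx 0.00011455$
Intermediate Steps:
$l = 30609$ ($l = \left(\left(5 + 15\right) + 151\right) 179 = \left(20 + 151\right) 179 = 171 \cdot 179 = 30609$)
$z{\left(w \right)} = 30609$
$\frac{1}{-21879 + z{\left(87 \right)}} = \frac{1}{-21879 + 30609} = \frac{1}{8730}$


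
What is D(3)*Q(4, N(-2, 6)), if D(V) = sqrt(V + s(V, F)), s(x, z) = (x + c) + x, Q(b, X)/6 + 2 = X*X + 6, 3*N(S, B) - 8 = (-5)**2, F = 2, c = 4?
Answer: 750*sqrt(13) ≈ 2704.2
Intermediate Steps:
N(S, B) = 11 (N(S, B) = 8/3 + (1/3)*(-5)**2 = 8/3 + (1/3)*25 = 8/3 + 25/3 = 11)
Q(b, X) = 24 + 6*X**2 (Q(b, X) = -12 + 6*(X*X + 6) = -12 + 6*(X**2 + 6) = -12 + 6*(6 + X**2) = -12 + (36 + 6*X**2) = 24 + 6*X**2)
s(x, z) = 4 + 2*x (s(x, z) = (x + 4) + x = (4 + x) + x = 4 + 2*x)
D(V) = sqrt(4 + 3*V) (D(V) = sqrt(V + (4 + 2*V)) = sqrt(4 + 3*V))
D(3)*Q(4, N(-2, 6)) = sqrt(4 + 3*3)*(24 + 6*11**2) = sqrt(4 + 9)*(24 + 6*121) = sqrt(13)*(24 + 726) = sqrt(13)*750 = 750*sqrt(13)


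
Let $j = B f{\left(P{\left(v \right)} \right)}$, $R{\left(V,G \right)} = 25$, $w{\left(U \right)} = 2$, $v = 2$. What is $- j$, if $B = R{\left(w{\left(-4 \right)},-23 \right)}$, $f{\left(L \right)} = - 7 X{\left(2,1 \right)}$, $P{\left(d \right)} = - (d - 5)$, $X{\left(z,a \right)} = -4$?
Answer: $-700$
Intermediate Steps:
$P{\left(d \right)} = 5 - d$ ($P{\left(d \right)} = - (-5 + d) = 5 - d$)
$f{\left(L \right)} = 28$ ($f{\left(L \right)} = \left(-7\right) \left(-4\right) = 28$)
$B = 25$
$j = 700$ ($j = 25 \cdot 28 = 700$)
$- j = \left(-1\right) 700 = -700$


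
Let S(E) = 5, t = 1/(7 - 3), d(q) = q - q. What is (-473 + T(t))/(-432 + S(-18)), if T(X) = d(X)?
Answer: 473/427 ≈ 1.1077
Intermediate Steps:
d(q) = 0
t = ¼ (t = 1/4 = ¼ ≈ 0.25000)
T(X) = 0
(-473 + T(t))/(-432 + S(-18)) = (-473 + 0)/(-432 + 5) = -473/(-427) = -473*(-1/427) = 473/427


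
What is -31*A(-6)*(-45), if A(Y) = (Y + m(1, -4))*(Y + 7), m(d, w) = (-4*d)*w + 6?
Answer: 22320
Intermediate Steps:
m(d, w) = 6 - 4*d*w (m(d, w) = -4*d*w + 6 = 6 - 4*d*w)
A(Y) = (7 + Y)*(22 + Y) (A(Y) = (Y + (6 - 4*1*(-4)))*(Y + 7) = (Y + (6 + 16))*(7 + Y) = (Y + 22)*(7 + Y) = (22 + Y)*(7 + Y) = (7 + Y)*(22 + Y))
-31*A(-6)*(-45) = -31*(154 + (-6)² + 29*(-6))*(-45) = -31*(154 + 36 - 174)*(-45) = -31*16*(-45) = -496*(-45) = 22320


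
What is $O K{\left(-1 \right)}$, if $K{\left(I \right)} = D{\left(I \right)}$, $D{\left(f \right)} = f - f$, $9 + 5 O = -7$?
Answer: $0$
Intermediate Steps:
$O = - \frac{16}{5}$ ($O = - \frac{9}{5} + \frac{1}{5} \left(-7\right) = - \frac{9}{5} - \frac{7}{5} = - \frac{16}{5} \approx -3.2$)
$D{\left(f \right)} = 0$
$K{\left(I \right)} = 0$
$O K{\left(-1 \right)} = \left(- \frac{16}{5}\right) 0 = 0$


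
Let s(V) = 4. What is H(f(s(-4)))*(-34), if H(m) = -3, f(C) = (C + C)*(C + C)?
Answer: 102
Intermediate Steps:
f(C) = 4*C² (f(C) = (2*C)*(2*C) = 4*C²)
H(f(s(-4)))*(-34) = -3*(-34) = 102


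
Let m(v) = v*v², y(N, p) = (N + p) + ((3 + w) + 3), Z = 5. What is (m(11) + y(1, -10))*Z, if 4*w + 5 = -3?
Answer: 6630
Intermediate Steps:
w = -2 (w = -5/4 + (¼)*(-3) = -5/4 - ¾ = -2)
y(N, p) = 4 + N + p (y(N, p) = (N + p) + ((3 - 2) + 3) = (N + p) + (1 + 3) = (N + p) + 4 = 4 + N + p)
m(v) = v³
(m(11) + y(1, -10))*Z = (11³ + (4 + 1 - 10))*5 = (1331 - 5)*5 = 1326*5 = 6630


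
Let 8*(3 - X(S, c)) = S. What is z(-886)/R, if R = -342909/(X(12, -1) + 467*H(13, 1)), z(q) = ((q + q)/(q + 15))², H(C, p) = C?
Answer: -2723936120/37163546667 ≈ -0.073296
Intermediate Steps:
X(S, c) = 3 - S/8
z(q) = 4*q²/(15 + q)² (z(q) = ((2*q)/(15 + q))² = (2*q/(15 + q))² = 4*q²/(15 + q)²)
R = -97974/1735 (R = -342909/((3 - ⅛*12) + 467*13) = -342909/((3 - 3/2) + 6071) = -342909/(3/2 + 6071) = -342909/12145/2 = -342909*2/12145 = -97974/1735 ≈ -56.469)
z(-886)/R = (4*(-886)²/(15 - 886)²)/(-97974/1735) = (4*784996/(-871)²)*(-1735/97974) = (4*784996*(1/758641))*(-1735/97974) = (3139984/758641)*(-1735/97974) = -2723936120/37163546667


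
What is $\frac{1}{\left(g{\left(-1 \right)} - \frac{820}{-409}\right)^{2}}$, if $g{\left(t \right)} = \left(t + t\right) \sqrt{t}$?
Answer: $\frac{137003139}{449921660644} + \frac{14025675445 i}{112480415161} \approx 0.0003045 + 0.12469 i$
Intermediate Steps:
$g{\left(t \right)} = 2 t^{\frac{3}{2}}$ ($g{\left(t \right)} = 2 t \sqrt{t} = 2 t^{\frac{3}{2}}$)
$\frac{1}{\left(g{\left(-1 \right)} - \frac{820}{-409}\right)^{2}} = \frac{1}{\left(2 \left(-1\right)^{\frac{3}{2}} - \frac{820}{-409}\right)^{2}} = \frac{1}{\left(2 \left(- i\right) - - \frac{820}{409}\right)^{2}} = \frac{1}{\left(- 2 i + \frac{820}{409}\right)^{2}} = \frac{1}{\left(\frac{820}{409} - 2 i\right)^{2}}$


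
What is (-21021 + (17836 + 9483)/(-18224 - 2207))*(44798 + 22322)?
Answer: -28828534674400/20431 ≈ -1.4110e+9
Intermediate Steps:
(-21021 + (17836 + 9483)/(-18224 - 2207))*(44798 + 22322) = (-21021 + 27319/(-20431))*67120 = (-21021 + 27319*(-1/20431))*67120 = (-21021 - 27319/20431)*67120 = -429507370/20431*67120 = -28828534674400/20431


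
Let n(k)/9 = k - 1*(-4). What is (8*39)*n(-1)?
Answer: 8424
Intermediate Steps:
n(k) = 36 + 9*k (n(k) = 9*(k - 1*(-4)) = 9*(k + 4) = 9*(4 + k) = 36 + 9*k)
(8*39)*n(-1) = (8*39)*(36 + 9*(-1)) = 312*(36 - 9) = 312*27 = 8424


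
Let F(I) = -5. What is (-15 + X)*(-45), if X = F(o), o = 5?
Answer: 900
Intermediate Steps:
X = -5
(-15 + X)*(-45) = (-15 - 5)*(-45) = -20*(-45) = 900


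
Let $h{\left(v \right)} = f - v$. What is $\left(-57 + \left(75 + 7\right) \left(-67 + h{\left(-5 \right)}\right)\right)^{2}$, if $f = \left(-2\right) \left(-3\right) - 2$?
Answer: $23164969$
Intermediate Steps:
$f = 4$ ($f = 6 - 2 = 4$)
$h{\left(v \right)} = 4 - v$
$\left(-57 + \left(75 + 7\right) \left(-67 + h{\left(-5 \right)}\right)\right)^{2} = \left(-57 + \left(75 + 7\right) \left(-67 + \left(4 - -5\right)\right)\right)^{2} = \left(-57 + 82 \left(-67 + \left(4 + 5\right)\right)\right)^{2} = \left(-57 + 82 \left(-67 + 9\right)\right)^{2} = \left(-57 + 82 \left(-58\right)\right)^{2} = \left(-57 - 4756\right)^{2} = \left(-4813\right)^{2} = 23164969$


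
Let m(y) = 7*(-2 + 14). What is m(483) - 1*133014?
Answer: -132930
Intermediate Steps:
m(y) = 84 (m(y) = 7*12 = 84)
m(483) - 1*133014 = 84 - 1*133014 = 84 - 133014 = -132930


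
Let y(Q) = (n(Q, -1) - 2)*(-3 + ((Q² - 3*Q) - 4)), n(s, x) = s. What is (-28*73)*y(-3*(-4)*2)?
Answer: -22349096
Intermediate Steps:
y(Q) = (-2 + Q)*(-7 + Q² - 3*Q) (y(Q) = (Q - 2)*(-3 + ((Q² - 3*Q) - 4)) = (-2 + Q)*(-3 + (-4 + Q² - 3*Q)) = (-2 + Q)*(-7 + Q² - 3*Q))
(-28*73)*y(-3*(-4)*2) = (-28*73)*(14 + (-3*(-4)*2)³ - (-3*(-4))*2 - 5*(-3*(-4)*2)²) = -2044*(14 + (12*2)³ - 12*2 - 5*(12*2)²) = -2044*(14 + 24³ - 1*24 - 5*24²) = -2044*(14 + 13824 - 24 - 5*576) = -2044*(14 + 13824 - 24 - 2880) = -2044*10934 = -22349096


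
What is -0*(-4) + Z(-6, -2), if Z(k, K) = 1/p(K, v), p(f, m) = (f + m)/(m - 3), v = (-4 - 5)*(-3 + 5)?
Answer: 21/20 ≈ 1.0500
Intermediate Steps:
v = -18 (v = -9*2 = -18)
p(f, m) = (f + m)/(-3 + m)
Z(k, K) = 1/(6/7 - K/21) (Z(k, K) = 1/((K - 18)/(-3 - 18)) = 1/((-18 + K)/(-21)) = 1/(-(-18 + K)/21) = 1/(6/7 - K/21))
-0*(-4) + Z(-6, -2) = -0*(-4) - 21/(-18 - 2) = -114*0 - 21/(-20) = 0 - 21*(-1/20) = 0 + 21/20 = 21/20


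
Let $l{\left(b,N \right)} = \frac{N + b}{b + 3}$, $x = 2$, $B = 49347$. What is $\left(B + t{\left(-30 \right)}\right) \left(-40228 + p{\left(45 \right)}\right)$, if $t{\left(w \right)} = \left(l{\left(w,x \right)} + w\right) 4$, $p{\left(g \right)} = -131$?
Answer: $- \frac{17882279173}{9} \approx -1.9869 \cdot 10^{9}$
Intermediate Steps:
$l{\left(b,N \right)} = \frac{N + b}{3 + b}$
$t{\left(w \right)} = 4 w + \frac{4 \left(2 + w\right)}{3 + w}$ ($t{\left(w \right)} = \left(\frac{2 + w}{3 + w} + w\right) 4 = \left(w + \frac{2 + w}{3 + w}\right) 4 = 4 w + \frac{4 \left(2 + w\right)}{3 + w}$)
$\left(B + t{\left(-30 \right)}\right) \left(-40228 + p{\left(45 \right)}\right) = \left(49347 + \frac{4 \left(2 + \left(-30\right)^{2} + 4 \left(-30\right)\right)}{3 - 30}\right) \left(-40228 - 131\right) = \left(49347 + \frac{4 \left(2 + 900 - 120\right)}{-27}\right) \left(-40359\right) = \left(49347 + 4 \left(- \frac{1}{27}\right) 782\right) \left(-40359\right) = \left(49347 - \frac{3128}{27}\right) \left(-40359\right) = \frac{1329241}{27} \left(-40359\right) = - \frac{17882279173}{9}$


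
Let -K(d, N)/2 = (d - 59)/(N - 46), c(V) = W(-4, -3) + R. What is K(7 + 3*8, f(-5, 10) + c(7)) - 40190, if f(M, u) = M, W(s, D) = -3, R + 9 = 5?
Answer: -1165538/29 ≈ -40191.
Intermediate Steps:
R = -4 (R = -9 + 5 = -4)
c(V) = -7 (c(V) = -3 - 4 = -7)
K(d, N) = -2*(-59 + d)/(-46 + N) (K(d, N) = -2*(d - 59)/(N - 46) = -2*(-59 + d)/(-46 + N))
K(7 + 3*8, f(-5, 10) + c(7)) - 40190 = 2*(59 - (7 + 3*8))/(-46 + (-5 - 7)) - 40190 = 2*(59 - (7 + 24))/(-46 - 12) - 40190 = 2*(59 - 1*31)/(-58) - 40190 = 2*(-1/58)*(59 - 31) - 40190 = 2*(-1/58)*28 - 40190 = -28/29 - 40190 = -1165538/29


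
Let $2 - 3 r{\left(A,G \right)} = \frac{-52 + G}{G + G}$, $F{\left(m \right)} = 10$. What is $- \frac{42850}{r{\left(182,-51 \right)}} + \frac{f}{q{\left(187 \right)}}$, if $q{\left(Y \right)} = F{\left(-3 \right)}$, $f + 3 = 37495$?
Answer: $- \frac{63667154}{505} \approx -1.2607 \cdot 10^{5}$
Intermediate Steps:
$f = 37492$ ($f = -3 + 37495 = 37492$)
$q{\left(Y \right)} = 10$
$r{\left(A,G \right)} = \frac{2}{3} - \frac{-52 + G}{6 G}$ ($r{\left(A,G \right)} = \frac{2}{3} - \frac{\left(-52 + G\right) \frac{1}{G + G}}{3} = \frac{2}{3} - \frac{\left(-52 + G\right) \frac{1}{2 G}}{3} = \frac{2}{3} - \frac{\frac{1}{2} \frac{1}{G} \left(-52 + G\right)}{3} = \frac{2}{3} - \frac{-52 + G}{6 G}$)
$- \frac{42850}{r{\left(182,-51 \right)}} + \frac{f}{q{\left(187 \right)}} = - \frac{42850}{\frac{1}{6} \frac{1}{-51} \left(52 + 3 \left(-51\right)\right)} + \frac{37492}{10} = - \frac{42850}{\frac{1}{6} \left(- \frac{1}{51}\right) \left(52 - 153\right)} + 37492 \cdot \frac{1}{10} = - \frac{42850}{\frac{1}{6} \left(- \frac{1}{51}\right) \left(-101\right)} + \frac{18746}{5} = - \frac{42850}{\frac{101}{306}} + \frac{18746}{5} = \left(-42850\right) \frac{306}{101} + \frac{18746}{5} = - \frac{13112100}{101} + \frac{18746}{5} = - \frac{63667154}{505}$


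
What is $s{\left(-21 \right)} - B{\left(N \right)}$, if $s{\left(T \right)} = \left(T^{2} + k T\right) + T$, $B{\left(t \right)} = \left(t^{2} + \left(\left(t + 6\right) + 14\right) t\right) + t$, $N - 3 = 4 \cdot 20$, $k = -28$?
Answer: $-14513$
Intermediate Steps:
$N = 83$ ($N = 3 + 4 \cdot 20 = 3 + 80 = 83$)
$B{\left(t \right)} = t + t^{2} + t \left(20 + t\right)$ ($B{\left(t \right)} = \left(t^{2} + \left(\left(6 + t\right) + 14\right) t\right) + t = \left(t^{2} + \left(20 + t\right) t\right) + t = \left(t^{2} + t \left(20 + t\right)\right) + t = t + t^{2} + t \left(20 + t\right)$)
$s{\left(T \right)} = T^{2} - 27 T$ ($s{\left(T \right)} = \left(T^{2} - 28 T\right) + T = T^{2} - 27 T$)
$s{\left(-21 \right)} - B{\left(N \right)} = - 21 \left(-27 - 21\right) - 83 \left(21 + 2 \cdot 83\right) = \left(-21\right) \left(-48\right) - 83 \left(21 + 166\right) = 1008 - 83 \cdot 187 = 1008 - 15521 = -14513$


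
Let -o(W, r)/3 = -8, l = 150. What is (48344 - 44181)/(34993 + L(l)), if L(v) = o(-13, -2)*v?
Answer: 4163/38593 ≈ 0.10787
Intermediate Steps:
o(W, r) = 24 (o(W, r) = -3*(-8) = 24)
L(v) = 24*v
(48344 - 44181)/(34993 + L(l)) = (48344 - 44181)/(34993 + 24*150) = 4163/(34993 + 3600) = 4163/38593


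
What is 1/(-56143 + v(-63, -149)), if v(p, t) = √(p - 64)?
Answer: -56143/3152036576 - I*√127/3152036576 ≈ -1.7812e-5 - 3.5753e-9*I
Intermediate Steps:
v(p, t) = √(-64 + p)
1/(-56143 + v(-63, -149)) = 1/(-56143 + √(-64 - 63)) = 1/(-56143 + √(-127)) = 1/(-56143 + I*√127)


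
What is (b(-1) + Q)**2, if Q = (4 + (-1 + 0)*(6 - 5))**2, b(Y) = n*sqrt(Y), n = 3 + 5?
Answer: 17 + 144*I ≈ 17.0 + 144.0*I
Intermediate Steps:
n = 8
b(Y) = 8*sqrt(Y)
Q = 9 (Q = (4 - 1*1)**2 = (4 - 1)**2 = 3**2 = 9)
(b(-1) + Q)**2 = (8*sqrt(-1) + 9)**2 = (8*I + 9)**2 = (9 + 8*I)**2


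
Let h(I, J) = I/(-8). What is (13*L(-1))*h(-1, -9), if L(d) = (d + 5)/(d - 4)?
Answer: -13/10 ≈ -1.3000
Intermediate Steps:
h(I, J) = -I/8 (h(I, J) = I*(-⅛) = -I/8)
L(d) = (5 + d)/(-4 + d)
(13*L(-1))*h(-1, -9) = (13*((5 - 1)/(-4 - 1)))*(-⅛*(-1)) = (13*(4/(-5)))*(⅛) = (13*(-⅕*4))*(⅛) = (13*(-⅘))*(⅛) = -52/5*⅛ = -13/10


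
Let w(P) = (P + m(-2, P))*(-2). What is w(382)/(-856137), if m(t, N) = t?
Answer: 760/856137 ≈ 0.00088771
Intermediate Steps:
w(P) = 4 - 2*P (w(P) = (P - 2)*(-2) = (-2 + P)*(-2) = 4 - 2*P)
w(382)/(-856137) = (4 - 2*382)/(-856137) = (4 - 764)*(-1/856137) = -760*(-1/856137) = 760/856137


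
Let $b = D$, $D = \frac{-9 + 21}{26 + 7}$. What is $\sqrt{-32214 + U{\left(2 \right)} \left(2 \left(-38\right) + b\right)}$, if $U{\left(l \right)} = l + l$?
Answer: $\frac{i \sqrt{3934502}}{11} \approx 180.32 i$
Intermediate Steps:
$D = \frac{4}{11}$ ($D = \frac{12}{33} = 12 \cdot \frac{1}{33} = \frac{4}{11} \approx 0.36364$)
$b = \frac{4}{11} \approx 0.36364$
$U{\left(l \right)} = 2 l$
$\sqrt{-32214 + U{\left(2 \right)} \left(2 \left(-38\right) + b\right)} = \sqrt{-32214 + 2 \cdot 2 \left(2 \left(-38\right) + \frac{4}{11}\right)} = \sqrt{-32214 + 4 \left(-76 + \frac{4}{11}\right)} = \sqrt{-32214 + 4 \left(- \frac{832}{11}\right)} = \sqrt{-32214 - \frac{3328}{11}} = \sqrt{- \frac{357682}{11}} = \frac{i \sqrt{3934502}}{11}$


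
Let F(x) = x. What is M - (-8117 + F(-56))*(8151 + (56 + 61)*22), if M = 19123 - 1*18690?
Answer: 87655858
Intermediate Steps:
M = 433 (M = 19123 - 18690 = 433)
M - (-8117 + F(-56))*(8151 + (56 + 61)*22) = 433 - (-8117 - 56)*(8151 + (56 + 61)*22) = 433 - (-8173)*(8151 + 117*22) = 433 - (-8173)*(8151 + 2574) = 433 - (-8173)*10725 = 433 - 1*(-87655425) = 433 + 87655425 = 87655858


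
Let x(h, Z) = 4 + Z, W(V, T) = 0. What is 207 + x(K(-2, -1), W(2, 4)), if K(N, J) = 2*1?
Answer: 211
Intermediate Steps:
K(N, J) = 2
207 + x(K(-2, -1), W(2, 4)) = 207 + (4 + 0) = 207 + 4 = 211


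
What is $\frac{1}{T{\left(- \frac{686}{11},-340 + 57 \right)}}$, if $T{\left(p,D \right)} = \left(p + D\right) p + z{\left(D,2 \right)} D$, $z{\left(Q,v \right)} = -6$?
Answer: $\frac{121}{2811572} \approx 4.3036 \cdot 10^{-5}$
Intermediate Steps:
$T{\left(p,D \right)} = - 6 D + p \left(D + p\right)$ ($T{\left(p,D \right)} = \left(p + D\right) p - 6 D = \left(D + p\right) p - 6 D = p \left(D + p\right) - 6 D = - 6 D + p \left(D + p\right)$)
$\frac{1}{T{\left(- \frac{686}{11},-340 + 57 \right)}} = \frac{1}{\left(- \frac{686}{11}\right)^{2} - 6 \left(-340 + 57\right) + \left(-340 + 57\right) \left(- \frac{686}{11}\right)} = \frac{1}{\left(\left(-686\right) \frac{1}{11}\right)^{2} - -1698 - 283 \left(\left(-686\right) \frac{1}{11}\right)} = \frac{1}{\left(- \frac{686}{11}\right)^{2} + 1698 - - \frac{194138}{11}} = \frac{1}{\frac{470596}{121} + 1698 + \frac{194138}{11}} = \frac{1}{\frac{2811572}{121}} = \frac{121}{2811572}$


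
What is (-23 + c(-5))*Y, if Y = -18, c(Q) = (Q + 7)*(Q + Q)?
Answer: 774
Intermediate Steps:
c(Q) = 2*Q*(7 + Q) (c(Q) = (7 + Q)*(2*Q) = 2*Q*(7 + Q))
(-23 + c(-5))*Y = (-23 + 2*(-5)*(7 - 5))*(-18) = (-23 + 2*(-5)*2)*(-18) = (-23 - 20)*(-18) = -43*(-18) = 774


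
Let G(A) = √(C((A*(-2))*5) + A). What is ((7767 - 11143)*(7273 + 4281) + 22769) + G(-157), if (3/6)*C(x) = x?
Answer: -38983535 + √2983 ≈ -3.8983e+7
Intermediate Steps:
C(x) = 2*x
G(A) = √19*√(-A) (G(A) = √(2*((A*(-2))*5) + A) = √(2*(-2*A*5) + A) = √(2*(-10*A) + A) = √(-20*A + A) = √(-19*A) = √19*√(-A))
((7767 - 11143)*(7273 + 4281) + 22769) + G(-157) = ((7767 - 11143)*(7273 + 4281) + 22769) + √19*√(-1*(-157)) = (-3376*11554 + 22769) + √19*√157 = (-39006304 + 22769) + √2983 = -38983535 + √2983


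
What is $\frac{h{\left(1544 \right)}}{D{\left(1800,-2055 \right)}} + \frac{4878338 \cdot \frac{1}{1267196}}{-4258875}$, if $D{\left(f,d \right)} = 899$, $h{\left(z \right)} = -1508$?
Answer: $- \frac{140317639091239}{83650855149750} \approx -1.6774$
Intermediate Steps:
$\frac{h{\left(1544 \right)}}{D{\left(1800,-2055 \right)}} + \frac{4878338 \cdot \frac{1}{1267196}}{-4258875} = - \frac{1508}{899} + \frac{4878338 \cdot \frac{1}{1267196}}{-4258875} = \left(-1508\right) \frac{1}{899} + 4878338 \cdot \frac{1}{1267196} \left(- \frac{1}{4258875}\right) = - \frac{52}{31} + \frac{2439169}{633598} \left(- \frac{1}{4258875}\right) = - \frac{52}{31} - \frac{2439169}{2698414682250} = - \frac{140317639091239}{83650855149750}$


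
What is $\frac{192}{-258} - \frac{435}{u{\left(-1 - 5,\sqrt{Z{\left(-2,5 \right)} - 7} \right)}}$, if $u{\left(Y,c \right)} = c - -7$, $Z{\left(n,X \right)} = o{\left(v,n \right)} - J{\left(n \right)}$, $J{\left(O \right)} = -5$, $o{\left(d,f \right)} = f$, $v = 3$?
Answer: $- \frac{132631}{2279} + \frac{870 i}{53} \approx -58.197 + 16.415 i$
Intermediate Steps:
$Z{\left(n,X \right)} = 5 + n$ ($Z{\left(n,X \right)} = n - -5 = n + 5 = 5 + n$)
$u{\left(Y,c \right)} = 7 + c$ ($u{\left(Y,c \right)} = c + 7 = 7 + c$)
$\frac{192}{-258} - \frac{435}{u{\left(-1 - 5,\sqrt{Z{\left(-2,5 \right)} - 7} \right)}} = \frac{192}{-258} - \frac{435}{7 + \sqrt{\left(5 - 2\right) - 7}} = 192 \left(- \frac{1}{258}\right) - \frac{435}{7 + \sqrt{3 - 7}} = - \frac{32}{43} - \frac{435}{7 + \sqrt{-4}} = - \frac{32}{43} - \frac{435}{7 + 2 i} = - \frac{32}{43} - 435 \frac{7 - 2 i}{53} = - \frac{32}{43} - \frac{435 \left(7 - 2 i\right)}{53}$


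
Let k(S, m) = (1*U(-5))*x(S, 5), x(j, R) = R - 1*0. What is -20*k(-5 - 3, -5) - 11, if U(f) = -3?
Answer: 289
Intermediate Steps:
x(j, R) = R (x(j, R) = R + 0 = R)
k(S, m) = -15 (k(S, m) = (1*(-3))*5 = -3*5 = -15)
-20*k(-5 - 3, -5) - 11 = -20*(-15) - 11 = 300 - 11 = 289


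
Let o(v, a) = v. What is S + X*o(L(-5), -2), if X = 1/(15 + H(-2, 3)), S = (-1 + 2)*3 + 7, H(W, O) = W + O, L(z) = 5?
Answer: 165/16 ≈ 10.313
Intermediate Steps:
H(W, O) = O + W
S = 10 (S = 1*3 + 7 = 3 + 7 = 10)
X = 1/16 (X = 1/(15 + (3 - 2)) = 1/(15 + 1) = 1/16 ≈ 0.062500)
S + X*o(L(-5), -2) = 10 + (1/16)*5 = 10 + 5/16 = 165/16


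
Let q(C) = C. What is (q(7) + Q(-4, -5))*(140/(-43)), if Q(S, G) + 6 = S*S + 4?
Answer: -2940/43 ≈ -68.372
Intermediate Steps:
Q(S, G) = -2 + S² (Q(S, G) = -6 + (S*S + 4) = -6 + (S² + 4) = -6 + (4 + S²) = -2 + S²)
(q(7) + Q(-4, -5))*(140/(-43)) = (7 + (-2 + (-4)²))*(140/(-43)) = (7 + (-2 + 16))*(140*(-1/43)) = (7 + 14)*(-140/43) = 21*(-140/43) = -2940/43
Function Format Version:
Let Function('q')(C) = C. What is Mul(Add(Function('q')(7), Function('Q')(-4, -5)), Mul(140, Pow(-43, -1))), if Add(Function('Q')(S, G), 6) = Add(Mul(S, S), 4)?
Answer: Rational(-2940, 43) ≈ -68.372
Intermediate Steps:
Function('Q')(S, G) = Add(-2, Pow(S, 2)) (Function('Q')(S, G) = Add(-6, Add(Mul(S, S), 4)) = Add(-6, Add(Pow(S, 2), 4)) = Add(-6, Add(4, Pow(S, 2))) = Add(-2, Pow(S, 2)))
Mul(Add(Function('q')(7), Function('Q')(-4, -5)), Mul(140, Pow(-43, -1))) = Mul(Add(7, Add(-2, Pow(-4, 2))), Mul(140, Pow(-43, -1))) = Mul(Add(7, Add(-2, 16)), Mul(140, Rational(-1, 43))) = Mul(Add(7, 14), Rational(-140, 43)) = Mul(21, Rational(-140, 43)) = Rational(-2940, 43)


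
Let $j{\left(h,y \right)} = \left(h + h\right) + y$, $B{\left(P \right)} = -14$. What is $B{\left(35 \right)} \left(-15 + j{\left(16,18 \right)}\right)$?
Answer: $-490$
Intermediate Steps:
$j{\left(h,y \right)} = y + 2 h$ ($j{\left(h,y \right)} = 2 h + y = y + 2 h$)
$B{\left(35 \right)} \left(-15 + j{\left(16,18 \right)}\right) = - 14 \left(-15 + \left(18 + 2 \cdot 16\right)\right) = - 14 \left(-15 + \left(18 + 32\right)\right) = - 14 \left(-15 + 50\right) = \left(-14\right) 35 = -490$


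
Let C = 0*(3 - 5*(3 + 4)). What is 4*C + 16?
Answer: 16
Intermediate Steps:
C = 0 (C = 0*(3 - 5*7) = 0*(3 - 35) = 0*(-32) = 0)
4*C + 16 = 4*0 + 16 = 0 + 16 = 16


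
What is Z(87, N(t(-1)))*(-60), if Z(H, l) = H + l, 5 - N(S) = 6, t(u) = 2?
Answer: -5160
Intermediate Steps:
N(S) = -1 (N(S) = 5 - 1*6 = 5 - 6 = -1)
Z(87, N(t(-1)))*(-60) = (87 - 1)*(-60) = 86*(-60) = -5160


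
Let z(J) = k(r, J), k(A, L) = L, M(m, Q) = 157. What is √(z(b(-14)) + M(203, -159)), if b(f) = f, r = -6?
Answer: √143 ≈ 11.958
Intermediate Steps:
z(J) = J
√(z(b(-14)) + M(203, -159)) = √(-14 + 157) = √143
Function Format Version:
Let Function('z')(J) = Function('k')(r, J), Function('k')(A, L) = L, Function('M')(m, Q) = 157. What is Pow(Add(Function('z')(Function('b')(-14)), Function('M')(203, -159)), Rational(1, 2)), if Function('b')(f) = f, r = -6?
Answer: Pow(143, Rational(1, 2)) ≈ 11.958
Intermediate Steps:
Function('z')(J) = J
Pow(Add(Function('z')(Function('b')(-14)), Function('M')(203, -159)), Rational(1, 2)) = Pow(Add(-14, 157), Rational(1, 2)) = Pow(143, Rational(1, 2))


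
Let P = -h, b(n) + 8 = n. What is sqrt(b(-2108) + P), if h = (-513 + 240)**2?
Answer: I*sqrt(76645) ≈ 276.85*I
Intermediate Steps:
h = 74529 (h = (-273)**2 = 74529)
b(n) = -8 + n
P = -74529 (P = -1*74529 = -74529)
sqrt(b(-2108) + P) = sqrt((-8 - 2108) - 74529) = sqrt(-2116 - 74529) = sqrt(-76645) = I*sqrt(76645)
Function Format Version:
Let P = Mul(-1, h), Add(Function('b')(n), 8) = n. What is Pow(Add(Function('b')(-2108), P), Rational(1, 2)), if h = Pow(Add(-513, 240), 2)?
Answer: Mul(I, Pow(76645, Rational(1, 2))) ≈ Mul(276.85, I)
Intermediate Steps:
h = 74529 (h = Pow(-273, 2) = 74529)
Function('b')(n) = Add(-8, n)
P = -74529 (P = Mul(-1, 74529) = -74529)
Pow(Add(Function('b')(-2108), P), Rational(1, 2)) = Pow(Add(Add(-8, -2108), -74529), Rational(1, 2)) = Pow(Add(-2116, -74529), Rational(1, 2)) = Pow(-76645, Rational(1, 2)) = Mul(I, Pow(76645, Rational(1, 2)))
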